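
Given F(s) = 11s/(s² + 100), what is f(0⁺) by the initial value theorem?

f(0⁺) = lim_{s→∞} s·11s/(s² + 100) = lim_{s→∞} 11s²/(s² + 100) = 11

Final answer: 11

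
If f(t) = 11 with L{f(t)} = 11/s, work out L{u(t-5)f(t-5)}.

Time shift theorem: L{u(t-a)f(t-a)} = e^(-as)F(s). Here a=5, F(s) = 11/s, so L{u(t-5)f(t-5)} = e^(-5s)·11/s

Final answer: e^(-5s)·11/s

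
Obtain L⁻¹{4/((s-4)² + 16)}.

Form: b/((s-a)² + b²) → e^(at)sin(bt). With a=4, b=4

Final answer: e^(4t)·sin(4t)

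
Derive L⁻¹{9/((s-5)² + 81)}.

Form: b/((s-a)² + b²) → e^(at)sin(bt). With a=5, b=9

Final answer: e^(5t)·sin(9t)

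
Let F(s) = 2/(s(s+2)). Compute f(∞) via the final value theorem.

f(∞) = lim_{s→0} s·2/(s(s+2)) = lim_{s→0} 2/(s+2) = 2/2 = 1

Final answer: 1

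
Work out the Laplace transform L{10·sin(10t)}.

L{sin(ωt)} = ω/(s² + ω²), so L{sin(10t)} = 10/(s² + 100). Then L{10·sin(10t)} = 10·10/(s² + 100) = 100/(s² + 100)

Final answer: 100/(s² + 100)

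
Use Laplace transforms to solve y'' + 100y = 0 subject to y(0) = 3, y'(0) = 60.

L{y''} + 100L{y} = 0. s²Y - 3s - 60 + 100Y = 0. Y(s² + 100) = 3s + 60. Y = (3s + 60)/(s² + 100). Inverting: y(t) = 3cos(10t) + 6sin(10t)

Final answer: y(t) = 3cos(10t) + 6sin(10t)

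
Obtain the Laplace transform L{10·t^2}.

L{t^n} = n!/s^(n+1), so L{t^2} = 2/s^3. Then L{10·t^2} = 10·2/s^3 = 20/s^3

Final answer: 20/s^3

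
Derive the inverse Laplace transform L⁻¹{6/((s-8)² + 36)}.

Using frequency shift, L⁻¹{6/((s-8)² + 36)} = e^(8t)·sin(6t)

Final answer: e^(8t)·sin(6t)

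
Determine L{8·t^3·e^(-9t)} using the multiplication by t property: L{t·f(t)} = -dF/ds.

Using L{t^n·e^(at)} = n!/(s-a)^(n+1), L{t^3·e^(-9t)} = 6/(s+9)^4, so L{8·t^3·e^(-9t)} = 8·6/(s+9)^4 = 48/(s+9)^4

Final answer: 48/(s+9)^4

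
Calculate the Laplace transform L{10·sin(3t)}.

L{sin(ωt)} = ω/(s² + ω²), so L{sin(3t)} = 3/(s² + 9). Then L{10·sin(3t)} = 10·3/(s² + 9) = 30/(s² + 9)

Final answer: 30/(s² + 9)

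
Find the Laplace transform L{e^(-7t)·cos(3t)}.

L{e^(at)·cos(ωt)} = (s-a)/((s-a)² + ω²), so L{e^(-7t)·cos(3t)} = (s+7)/((s+7)² + 9)

Final answer: (s+7)/((s+7)² + 9)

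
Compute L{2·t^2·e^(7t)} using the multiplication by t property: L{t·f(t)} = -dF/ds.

Using L{t^n·e^(at)} = n!/(s-a)^(n+1), L{t^2·e^(7t)} = 2/(s-7)^3, so L{2·t^2·e^(7t)} = 2·2/(s-7)^3 = 4/(s-7)^3

Final answer: 4/(s-7)^3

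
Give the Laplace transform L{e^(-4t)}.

L{e^(at)} = 1/(s-a), so L{e^(-4t)} = 1/(s+4)

Final answer: 1/(s+4)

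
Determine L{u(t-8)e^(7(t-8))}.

u(t-a)f(t-a) with f(t)=e^(7t). L{e^(7t)} = 1/(s-7). By time shift: e^(-8s)/(s-7)

Final answer: e^(-8s)/(s-7)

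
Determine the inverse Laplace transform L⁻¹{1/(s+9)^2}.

L⁻¹{n!/(s-a)^(n+1)} = t^n·e^(at), so L⁻¹{1/(s+9)^2} = t·e^(-9t)

Final answer: t·e^(-9t)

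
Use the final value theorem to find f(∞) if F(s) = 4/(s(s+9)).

f(∞) = lim_{s→0} s·4/(s(s+9)) = lim_{s→0} 4/(s+9) = 4/9 = 4/9

Final answer: 4/9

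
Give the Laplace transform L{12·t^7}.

L{t^n} = n!/s^(n+1), so L{t^7} = 5040/s^8. Then L{12·t^7} = 12·5040/s^8 = 60480/s^8

Final answer: 60480/s^8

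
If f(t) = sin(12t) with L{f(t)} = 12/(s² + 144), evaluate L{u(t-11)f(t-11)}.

Time shift theorem: L{u(t-a)f(t-a)} = e^(-as)F(s). Here a=11, F(s) = 12/(s² + 144), so L{u(t-11)f(t-11)} = e^(-11s)·12/(s² + 144)

Final answer: e^(-11s)·12/(s² + 144)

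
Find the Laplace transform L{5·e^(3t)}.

L{e^(at)} = 1/(s-a), so L{e^(3t)} = 1/(s-3). Then L{5·e^(3t)} = 5/(s-3)

Final answer: 5/(s-3)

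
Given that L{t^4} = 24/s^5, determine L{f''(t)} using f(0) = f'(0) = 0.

L{f''(t)} = s²F(s) - sf(0) - f'(0) = s²·24/s^5 - 0 - 0 = 24/s^3

Final answer: 24/s^3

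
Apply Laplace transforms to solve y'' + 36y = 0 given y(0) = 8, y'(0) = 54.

L{y''} + 36L{y} = 0. s²Y - 8s - 54 + 36Y = 0. Y(s² + 36) = 8s + 54. Y = (8s + 54)/(s² + 36). Inverting: y(t) = 8cos(6t) + 9sin(6t)

Final answer: y(t) = 8cos(6t) + 9sin(6t)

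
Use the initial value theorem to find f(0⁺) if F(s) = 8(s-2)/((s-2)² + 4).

f(0⁺) = lim_{s→∞} sF(s) = lim_{s→∞} 8s(s-2)/((s-2)² + 4) = 8

Final answer: 8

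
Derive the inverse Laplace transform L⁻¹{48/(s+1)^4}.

L⁻¹{n!/(s-a)^(n+1)} = t^n·e^(at) with n=3, a=-1. So L⁻¹{6/(s+1)^4} = t^3·e^(-t), and L⁻¹{48/(s+1)^4} = (48/6)·t^3·e^(-t) = 8·t^3·e^(-t)

Final answer: 8·t^3·e^(-t)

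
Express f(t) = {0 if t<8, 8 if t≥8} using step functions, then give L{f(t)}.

f(t) = 8·u(t-8). L{u(t-8)} = e^(-8s)/s, so L{f(t)} = 8·e^(-8s)/s

Final answer: 8·e^(-8s)/s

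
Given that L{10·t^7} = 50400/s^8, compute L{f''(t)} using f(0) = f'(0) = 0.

L{f''(t)} = s²F(s) - sf(0) - f'(0) = s²·50400/s^8 - 0 - 0 = 50400/s^6

Final answer: 50400/s^6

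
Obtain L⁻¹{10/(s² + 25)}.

This is the form c·a/(s² + a²) with a = 5, c = 2. L⁻¹ = 2·sin(5t)

Final answer: 2·sin(5t)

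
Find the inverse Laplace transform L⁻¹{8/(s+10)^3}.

L⁻¹{n!/(s-a)^(n+1)} = t^n·e^(at) with n=2, a=-10. So L⁻¹{2/(s+10)^3} = t^2·e^(-10t), and L⁻¹{8/(s+10)^3} = (8/2)·t^2·e^(-10t) = 4·t^2·e^(-10t)

Final answer: 4·t^2·e^(-10t)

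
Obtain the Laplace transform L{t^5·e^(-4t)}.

L{t^n·e^(at)} = n!/(s-a)^(n+1), so L{t^5·e^(-4t)} = 120/(s+4)^6

Final answer: 120/(s+4)^6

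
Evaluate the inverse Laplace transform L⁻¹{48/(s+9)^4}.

L⁻¹{n!/(s-a)^(n+1)} = t^n·e^(at) with n=3, a=-9. So L⁻¹{6/(s+9)^4} = t^3·e^(-9t), and L⁻¹{48/(s+9)^4} = (48/6)·t^3·e^(-9t) = 8·t^3·e^(-9t)

Final answer: 8·t^3·e^(-9t)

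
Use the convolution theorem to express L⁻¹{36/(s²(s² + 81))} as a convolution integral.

36/(s²(s² + 81)) = (1/s²)·(36/(s² + 81)) = L{t}·L{4·sin(9t)}. So f(t) = t*(4·sin(9t)) = ∫₀ᵗ 4τ·sin(9(t-τ)) dτ

Final answer: ∫₀ᵗ 4τ·sin(9(t-τ)) dτ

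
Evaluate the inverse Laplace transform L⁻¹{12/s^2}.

L⁻¹{n!/s^(n+1)} = t^n with n=1. So L⁻¹{1/s^2} = t, and L⁻¹{12/s^2} = (12/1)·t = 12·t

Final answer: 12·t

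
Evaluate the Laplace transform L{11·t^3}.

L{t^n} = n!/s^(n+1), so L{t^3} = 6/s^4. Then L{11·t^3} = 11·6/s^4 = 66/s^4

Final answer: 66/s^4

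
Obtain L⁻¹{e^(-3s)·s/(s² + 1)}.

L⁻¹{s/(s² + 1)} = cos(t). By the time shift theorem, L⁻¹{e^(-as)F(s)} = u(t-a)f(t-a) with a=3, so L⁻¹{e^(-3s)·s/(s² + 1)} = u(t-3)·cos((t-3))

Final answer: u(t-3)·cos((t-3))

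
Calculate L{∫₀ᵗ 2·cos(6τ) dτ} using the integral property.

L{∫₀ᵗ f(τ)dτ} = F(s)/s with F(s) = 2s/(s² + 36), so the result is (2s/(s² + 36))/s = 2/(s² + 36)

Final answer: 2/(s² + 36)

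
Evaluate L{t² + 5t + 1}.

L{t² + 5t + 1} = 2/s³ + 5/s² + 1/s = 2/s³ + 5/s² + 1/s

Final answer: 2/s³ + 5/s² + 1/s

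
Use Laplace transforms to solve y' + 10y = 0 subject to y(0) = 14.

L{y'} + 10L{y} = 0. sY - 14 + 10Y = 0. Y(s+10) = 14. Y = 14/(s+10)

Final answer: y(t) = 14e^(-10t)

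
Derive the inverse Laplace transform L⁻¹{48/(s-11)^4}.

L⁻¹{n!/(s-a)^(n+1)} = t^n·e^(at) with n=3, a=11. So L⁻¹{6/(s-11)^4} = t^3·e^(11t), and L⁻¹{48/(s-11)^4} = (48/6)·t^3·e^(11t) = 8·t^3·e^(11t)

Final answer: 8·t^3·e^(11t)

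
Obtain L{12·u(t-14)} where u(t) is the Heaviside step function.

L{u(t-a)} = e^(-as)/s. Here a=14, so L{u(t-14)} = e^(-14s)/s, and L{12·u(t-14)} = 12·e^(-14s)/s

Final answer: 12·e^(-14s)/s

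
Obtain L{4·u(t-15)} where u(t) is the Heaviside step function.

L{u(t-a)} = e^(-as)/s. Here a=15, so L{u(t-15)} = e^(-15s)/s, and L{4·u(t-15)} = 4·e^(-15s)/s

Final answer: 4·e^(-15s)/s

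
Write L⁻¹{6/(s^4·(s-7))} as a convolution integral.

6/(s^4·(s-7)) = (6/s^4)·(1/(s-7)) = L{t^3}·L{e^(7t)}. So f(t) = t^3*e^(7t) = ∫₀ᵗ τ^3·e^(7(t-τ)) dτ

Final answer: ∫₀ᵗ τ^3·e^(7(t-τ)) dτ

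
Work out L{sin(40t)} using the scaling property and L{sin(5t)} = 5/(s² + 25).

Using L{f(at)} = (1/a)F(s/a) with a=8: L{sin(40t)} = (1/8) · 5/((s/8)² + 25) = (1/8) · 5·64/(s² + 1600) = 40/(s² + 1600)

Final answer: 40/(s² + 1600)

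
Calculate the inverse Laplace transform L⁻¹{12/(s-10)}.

L⁻¹{1/(s-a)} = e^(at), so L⁻¹{1/(s-10)} = e^(10t), and L⁻¹{12/(s-10)} = 12·e^(10t)

Final answer: 12·e^(10t)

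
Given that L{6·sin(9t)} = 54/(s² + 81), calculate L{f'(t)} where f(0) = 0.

L{f'(t)} = s·F(s) - f(0) = s·54/(s² + 81) - 0 = 54s/(s² + 81)

Final answer: 54s/(s² + 81)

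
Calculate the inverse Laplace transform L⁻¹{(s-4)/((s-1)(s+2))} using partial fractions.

Using partial fractions, f(t) = (-3e^t + 6e^(-2t))/3

Final answer: (-3e^t + 6e^(-2t))/3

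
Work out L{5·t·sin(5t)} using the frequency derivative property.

L{sin(5t)} = 5/(s² + 25). By L{t·f(t)} = -F'(s): -d/ds[5/(s² + 25)] = -(5)·(-2s)/(s² + 25)² = 10s/(s² + 25)². Then L{5·t·sin(5t)} = 5·10s/(s² + 25)² = 50s/(s² + 25)²

Final answer: 50s/(s² + 25)²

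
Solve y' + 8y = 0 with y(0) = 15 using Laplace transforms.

L{y'} + 8L{y} = 0. sY - 15 + 8Y = 0. Y(s+8) = 15. Y = 15/(s+8)

Final answer: y(t) = 15e^(-8t)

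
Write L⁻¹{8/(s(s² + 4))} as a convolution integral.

8/(s(s² + 4)) = (1/s)·(8/(s² + 4)) = L{1}·L{4·sin(2t)}. So f(t) = 1*(4·sin(2t)) = ∫₀ᵗ 4·sin(2τ) dτ

Final answer: ∫₀ᵗ 4·sin(2τ) dτ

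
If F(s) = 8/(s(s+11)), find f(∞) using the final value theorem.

f(∞) = lim_{s→0} s·8/(s(s+11)) = lim_{s→0} 8/(s+11) = 8/11 = 8/11

Final answer: 8/11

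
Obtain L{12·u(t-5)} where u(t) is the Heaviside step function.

L{u(t-a)} = e^(-as)/s. Here a=5, so L{u(t-5)} = e^(-5s)/s, and L{12·u(t-5)} = 12·e^(-5s)/s

Final answer: 12·e^(-5s)/s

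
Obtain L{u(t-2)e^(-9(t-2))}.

u(t-a)f(t-a) with f(t)=e^(-9t). L{e^(-9t)} = 1/(s+9). By time shift: e^(-2s)/(s+9)

Final answer: e^(-2s)/(s+9)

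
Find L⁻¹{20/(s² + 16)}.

This is the form c·a/(s² + a²) with a = 4, c = 5. L⁻¹ = 5·sin(4t)

Final answer: 5·sin(4t)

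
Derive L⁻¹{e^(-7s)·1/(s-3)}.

L⁻¹{1/(s-3)} = e^(3t). By the time shift theorem, L⁻¹{e^(-as)F(s)} = u(t-a)f(t-a) with a=7, so L⁻¹{e^(-7s)·1/(s-3)} = u(t-7)·e^(3(t-7))

Final answer: u(t-7)·e^(3(t-7))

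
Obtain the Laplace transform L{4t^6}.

L{4t^6} = 4 · L{t^6} = 4 · 720/s^7 = 2880/s^7

Final answer: 2880/s^7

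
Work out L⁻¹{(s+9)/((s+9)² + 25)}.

Using frequency shift: L⁻¹{(s-a)/((s-a)² + b²)} = e^(at)cos(bt). Here a=-9, b=5

Final answer: e^(-9t)·cos(5t)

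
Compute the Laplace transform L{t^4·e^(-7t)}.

L{t^n·e^(at)} = n!/(s-a)^(n+1), so L{t^4·e^(-7t)} = 24/(s+7)^5

Final answer: 24/(s+7)^5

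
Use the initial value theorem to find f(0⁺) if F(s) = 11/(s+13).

f(0⁺) = lim_{s→∞} s·11/(s+13) = lim_{s→∞} 11s/(s+13) = 11

Final answer: 11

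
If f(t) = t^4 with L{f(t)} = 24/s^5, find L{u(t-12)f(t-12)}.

Time shift theorem: L{u(t-a)f(t-a)} = e^(-as)F(s). Here a=12, F(s) = 24/s^5, so L{u(t-12)f(t-12)} = e^(-12s)·24/s^5

Final answer: e^(-12s)·24/s^5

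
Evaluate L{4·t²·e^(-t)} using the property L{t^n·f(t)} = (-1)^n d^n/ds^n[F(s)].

L{e^(-t)} = 1/(s+1). d/ds[1/(s+1)] = -1/(s+1)². d²/ds²[1/(s+1)] = 2/(s+1)³. So L{t²·e^(-t)} = (-1)² · 2/(s+1)³ = 2/(s+1)³. Then L{4·t²·e^(-t)} = 4·2/(s+1)³ = 8/(s+1)³

Final answer: 8/(s+1)³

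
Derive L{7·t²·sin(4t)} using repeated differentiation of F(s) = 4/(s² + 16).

F(s) = 4/(s² + 16). F'(s) = -8s/(s² + 16)². F''(s) = -8(16 - 3s²)/(s² + 16)³ = (24s² - 128)/(s² + 16)³. So L{t²·sin(4t)} = (-1)² F''(s) = (24s² - 128)/(s² + 16)³. Then L{7·t²·sin(4t)} = 7·(24s² - 128)/(s² + 16)³ = (168s² - 896)/(s² + 16)³

Final answer: (168s² - 896)/(s² + 16)³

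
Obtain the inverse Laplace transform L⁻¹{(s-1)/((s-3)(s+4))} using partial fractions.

Using partial fractions, f(t) = (2e^(3t) + 5e^(-4t))/7

Final answer: (2e^(3t) + 5e^(-4t))/7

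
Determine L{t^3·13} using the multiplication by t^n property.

L{13} = 13/s. d^1/ds^1[1/s] = -1/s². d^2/ds^2[1/s] = 2/s^3. d^3/ds^3[1/s] = -6/s^4. So L{t^3} = (-1)^{3}·-6/s^4 = 6/s^4. Then L{t^3·13} = 13·6/s^4 = 78/s^4

Final answer: 78/s^4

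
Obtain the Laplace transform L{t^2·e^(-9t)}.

L{t^n·e^(at)} = n!/(s-a)^(n+1), so L{t^2·e^(-9t)} = 2/(s+9)^3

Final answer: 2/(s+9)^3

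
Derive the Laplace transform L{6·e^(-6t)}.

L{e^(at)} = 1/(s-a), so L{e^(-6t)} = 1/(s+6). Then L{6·e^(-6t)} = 6/(s+6)

Final answer: 6/(s+6)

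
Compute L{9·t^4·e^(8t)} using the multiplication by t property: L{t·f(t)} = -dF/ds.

Using L{t^n·e^(at)} = n!/(s-a)^(n+1), L{t^4·e^(8t)} = 24/(s-8)^5, so L{9·t^4·e^(8t)} = 9·24/(s-8)^5 = 216/(s-8)^5

Final answer: 216/(s-8)^5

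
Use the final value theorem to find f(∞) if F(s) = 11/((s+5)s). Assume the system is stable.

f(∞) = lim_{s→0} sF(s) = lim_{s→0} 11/(s+5) = 11/5

Final answer: 11/5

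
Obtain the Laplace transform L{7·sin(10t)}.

L{sin(ωt)} = ω/(s² + ω²), so L{sin(10t)} = 10/(s² + 100). Then L{7·sin(10t)} = 7·10/(s² + 100) = 70/(s² + 100)

Final answer: 70/(s² + 100)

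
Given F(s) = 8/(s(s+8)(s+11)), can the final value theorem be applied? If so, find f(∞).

Poles of sF(s) = 8/((s+8)(s+11)) are at s = -8 and s = -11, both in the left half-plane. Theorem applies. f(∞) = lim_{s→0} sF(s) = 8/(8·11) = 1/11

Final answer: 1/11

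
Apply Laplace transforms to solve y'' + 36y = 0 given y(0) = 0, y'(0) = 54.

L{y''} + 36L{y} = 0. s²Y - 0 - 54 + 36Y = 0. Y(s² + 36) = 54. Y = (54)/(s² + 36). Inverting: y(t) = 9sin(6t)

Final answer: y(t) = 9sin(6t)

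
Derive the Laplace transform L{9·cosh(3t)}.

L{cosh(ωt)} = s/(s² - ω²), so L{cosh(3t)} = s/(s² - 9). Then L{9·cosh(3t)} = 9·s/(s² - 9) = 9s/(s² - 9)

Final answer: 9s/(s² - 9)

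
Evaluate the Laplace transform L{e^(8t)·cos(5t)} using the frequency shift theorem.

Frequency shift: L{e^(at)f(t)} = F(s-a). L{e^(8t)·cos(5t)} = (s-8)/((s-8)² + 25)

Final answer: (s-8)/((s-8)² + 25)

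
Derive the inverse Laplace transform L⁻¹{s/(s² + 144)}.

L⁻¹{s/(s² + 144)} = cos(12t)

Final answer: cos(12t)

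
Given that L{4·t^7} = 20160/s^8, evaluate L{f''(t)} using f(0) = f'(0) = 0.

L{f''(t)} = s²F(s) - sf(0) - f'(0) = s²·20160/s^8 - 0 - 0 = 20160/s^6

Final answer: 20160/s^6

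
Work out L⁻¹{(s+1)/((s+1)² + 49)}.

Using frequency shift: L⁻¹{(s-a)/((s-a)² + b²)} = e^(at)cos(bt). Here a=-1, b=7

Final answer: e^(-t)·cos(7t)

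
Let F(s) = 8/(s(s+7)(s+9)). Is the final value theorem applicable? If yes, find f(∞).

Poles of sF(s) = 8/((s+7)(s+9)) are at s = -7 and s = -9, both in the left half-plane. Theorem applies. f(∞) = lim_{s→0} sF(s) = 8/(7·9) = 8/63

Final answer: 8/63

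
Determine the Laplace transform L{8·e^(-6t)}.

L{e^(at)} = 1/(s-a), so L{e^(-6t)} = 1/(s+6). Then L{8·e^(-6t)} = 8/(s+6)

Final answer: 8/(s+6)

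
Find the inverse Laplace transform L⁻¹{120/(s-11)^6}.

L⁻¹{n!/(s-a)^(n+1)} = t^n·e^(at), so L⁻¹{120/(s-11)^6} = t^5·e^(11t)

Final answer: t^5·e^(11t)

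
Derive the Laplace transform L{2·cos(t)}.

L{cos(ωt)} = s/(s² + ω²), so L{cos(t)} = s/(s² + 1). Then L{2·cos(t)} = 2·s/(s² + 1) = 2s/(s² + 1)

Final answer: 2s/(s² + 1)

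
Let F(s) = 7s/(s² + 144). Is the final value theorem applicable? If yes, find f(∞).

The final value theorem requires all poles of sF(s) in the left half-plane. sF(s) = 7s²/(s² + 144) has poles at s = ±12i (imaginary axis). Theorem does NOT apply (oscillatory system).

Final answer: Not applicable (oscillatory)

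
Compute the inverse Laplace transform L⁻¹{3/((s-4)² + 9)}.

Using frequency shift, L⁻¹{3/((s-4)² + 9)} = e^(4t)·sin(3t)

Final answer: e^(4t)·sin(3t)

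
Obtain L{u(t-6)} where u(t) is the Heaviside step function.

L{u(t-a)} = e^(-as)/s. Here a=6, so L{u(t-6)} = e^(-6s)/s

Final answer: e^(-6s)/s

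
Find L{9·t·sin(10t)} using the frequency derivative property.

L{sin(10t)} = 10/(s² + 100). By L{t·f(t)} = -F'(s): -d/ds[10/(s² + 100)] = -(10)·(-2s)/(s² + 100)² = 20s/(s² + 100)². Then L{9·t·sin(10t)} = 9·20s/(s² + 100)² = 180s/(s² + 100)²

Final answer: 180s/(s² + 100)²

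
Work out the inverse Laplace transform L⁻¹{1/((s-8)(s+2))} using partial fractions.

Decompose: A/(s-8) + B/(s+2). A = 1/10, B = -1/10. f(t) = (e^(8t) - e^(-2t))/10

Final answer: (e^(8t) - e^(-2t))/10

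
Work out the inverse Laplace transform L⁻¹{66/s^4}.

L⁻¹{n!/s^(n+1)} = t^n with n=3. So L⁻¹{6/s^4} = t^3, and L⁻¹{66/s^4} = (66/6)·t^3 = 11·t^3

Final answer: 11·t^3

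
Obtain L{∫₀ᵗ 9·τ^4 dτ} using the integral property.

L{∫₀ᵗ f(τ)dτ} = F(s)/s with f(t) = 9t^4. F(s) = 216/s^5, so L{∫₀ᵗ 9·τ^4 dτ} = (216/s^5)/s = 216/s^6. (Check: ∫₀ᵗ 9·τ^4 dτ = 9t^5/5.)

Final answer: 216/s^6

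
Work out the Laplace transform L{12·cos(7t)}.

L{cos(ωt)} = s/(s² + ω²), so L{cos(7t)} = s/(s² + 49). Then L{12·cos(7t)} = 12·s/(s² + 49) = 12s/(s² + 49)

Final answer: 12s/(s² + 49)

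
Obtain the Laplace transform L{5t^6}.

L{5t^6} = 5 · L{t^6} = 5 · 720/s^7 = 3600/s^7

Final answer: 3600/s^7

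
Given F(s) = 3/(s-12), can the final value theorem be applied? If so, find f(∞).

sF(s) = 3s/(s-12) has a pole at s = 12 in the right half-plane. Theorem does NOT apply (unstable system; f(t) = 3·e^(12t) grows without bound).

Final answer: Not applicable (unstable)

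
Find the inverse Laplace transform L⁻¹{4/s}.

L⁻¹{c/s} = c, so L⁻¹{4/s} = 4

Final answer: 4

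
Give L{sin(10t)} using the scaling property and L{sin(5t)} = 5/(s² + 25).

Using L{f(at)} = (1/a)F(s/a) with a=2: L{sin(10t)} = (1/2) · 5/((s/2)² + 25) = (1/2) · 5·4/(s² + 100) = 10/(s² + 100)

Final answer: 10/(s² + 100)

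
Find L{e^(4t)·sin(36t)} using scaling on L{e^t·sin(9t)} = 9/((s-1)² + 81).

Scaling with a=4: L{e^(4t)·sin(36t)} = (1/4) · 9/((s/4-1)² + 81). Simplifying: 36/((s-4)² + 1296)

Final answer: 36/((s-4)² + 1296)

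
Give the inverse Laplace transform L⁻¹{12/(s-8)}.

L⁻¹{1/(s-a)} = e^(at), so L⁻¹{1/(s-8)} = e^(8t), and L⁻¹{12/(s-8)} = 12·e^(8t)

Final answer: 12·e^(8t)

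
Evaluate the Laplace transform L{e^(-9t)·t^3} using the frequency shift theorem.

L{e^(at)·t^n} = n!/(s-a)^(n+1), so L{e^(-9t)·t^3} = 6/(s+9)^4

Final answer: 6/(s+9)^4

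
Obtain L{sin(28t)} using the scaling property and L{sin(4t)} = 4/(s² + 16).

Using L{f(at)} = (1/a)F(s/a) with a=7: L{sin(28t)} = (1/7) · 4/((s/7)² + 16) = (1/7) · 4·49/(s² + 784) = 28/(s² + 784)

Final answer: 28/(s² + 784)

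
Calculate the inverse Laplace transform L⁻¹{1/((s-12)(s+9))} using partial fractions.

Decompose: A/(s-12) + B/(s+9). A = 1/21, B = -1/21. f(t) = (e^(12t) - e^(-9t))/21

Final answer: (e^(12t) - e^(-9t))/21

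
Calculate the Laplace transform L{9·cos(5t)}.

L{cos(ωt)} = s/(s² + ω²), so L{cos(5t)} = s/(s² + 25). Then L{9·cos(5t)} = 9·s/(s² + 25) = 9s/(s² + 25)

Final answer: 9s/(s² + 25)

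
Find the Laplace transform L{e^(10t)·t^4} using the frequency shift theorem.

L{e^(at)·t^n} = n!/(s-a)^(n+1), so L{e^(10t)·t^4} = 24/(s-10)^5

Final answer: 24/(s-10)^5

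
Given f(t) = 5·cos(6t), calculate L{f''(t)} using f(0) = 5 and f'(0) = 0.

F(s) = 5s/(s² + 36). L{f''(t)} = s²F(s) - sf(0) - f'(0) = 5s³/(s² + 36) - 5s = (5s³ - 5s(s² + 36))/(s² + 36) = -180s/(s² + 36)

Final answer: -180s/(s² + 36)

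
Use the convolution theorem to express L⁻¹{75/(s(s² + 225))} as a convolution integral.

75/(s(s² + 225)) = (1/s)·(75/(s² + 225)) = L{1}·L{5·sin(15t)}. So f(t) = 1*(5·sin(15t)) = ∫₀ᵗ 5·sin(15τ) dτ

Final answer: ∫₀ᵗ 5·sin(15τ) dτ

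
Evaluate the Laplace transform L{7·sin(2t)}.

L{sin(ωt)} = ω/(s² + ω²), so L{sin(2t)} = 2/(s² + 4). Then L{7·sin(2t)} = 7·2/(s² + 4) = 14/(s² + 4)

Final answer: 14/(s² + 4)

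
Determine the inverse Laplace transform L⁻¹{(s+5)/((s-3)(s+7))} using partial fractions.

Using partial fractions, f(t) = (8e^(3t) + 2e^(-7t))/10

Final answer: (8e^(3t) + 2e^(-7t))/10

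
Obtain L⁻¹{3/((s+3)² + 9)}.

Form: b/((s-a)² + b²) → e^(at)sin(bt). With a=-3, b=3

Final answer: e^(-3t)·sin(3t)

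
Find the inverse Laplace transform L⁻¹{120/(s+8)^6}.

L⁻¹{n!/(s-a)^(n+1)} = t^n·e^(at), so L⁻¹{120/(s+8)^6} = t^5·e^(-8t)

Final answer: t^5·e^(-8t)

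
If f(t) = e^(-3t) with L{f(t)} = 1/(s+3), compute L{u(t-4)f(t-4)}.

Time shift theorem: L{u(t-a)f(t-a)} = e^(-as)F(s). Here a=4, F(s) = 1/(s+3), so L{u(t-4)f(t-4)} = e^(-4s)·1/(s+3)

Final answer: e^(-4s)·1/(s+3)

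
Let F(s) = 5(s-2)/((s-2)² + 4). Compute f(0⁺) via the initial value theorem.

f(0⁺) = lim_{s→∞} sF(s) = lim_{s→∞} 5s(s-2)/((s-2)² + 4) = 5

Final answer: 5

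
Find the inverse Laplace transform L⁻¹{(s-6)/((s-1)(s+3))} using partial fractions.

Using partial fractions, f(t) = (-5e^t + 9e^(-3t))/4

Final answer: (-5e^t + 9e^(-3t))/4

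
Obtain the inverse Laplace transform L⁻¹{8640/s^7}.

L⁻¹{n!/s^(n+1)} = t^n with n=6. So L⁻¹{720/s^7} = t^6, and L⁻¹{8640/s^7} = (8640/720)·t^6 = 12·t^6

Final answer: 12·t^6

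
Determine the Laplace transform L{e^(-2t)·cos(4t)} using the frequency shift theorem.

Frequency shift: L{e^(at)f(t)} = F(s-a). L{e^(-2t)·cos(4t)} = (s+2)/((s+2)² + 16)

Final answer: (s+2)/((s+2)² + 16)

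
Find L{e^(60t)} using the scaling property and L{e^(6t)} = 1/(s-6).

Using L{f(at)} = (1/a)F(s/a) with a=10 and f(t) = e^(6t): L{e^(60t)} = (1/10) · 1/((s/10)-6) = (1/10) · 10/(s-60) = 1/(s-60)

Final answer: 1/(s-60)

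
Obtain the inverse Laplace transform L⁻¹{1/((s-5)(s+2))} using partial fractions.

Decompose: A/(s-5) + B/(s+2). A = 1/7, B = -1/7. f(t) = (e^(5t) - e^(-2t))/7

Final answer: (e^(5t) - e^(-2t))/7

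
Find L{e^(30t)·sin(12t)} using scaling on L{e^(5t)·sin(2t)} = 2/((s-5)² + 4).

Scaling with a=6: L{e^(30t)·sin(12t)} = (1/6) · 2/((s/6-5)² + 4). Simplifying: 12/((s-30)² + 144)

Final answer: 12/((s-30)² + 144)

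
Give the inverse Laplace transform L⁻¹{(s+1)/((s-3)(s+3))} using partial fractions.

Using partial fractions, f(t) = (4e^(3t) + 2e^(-3t))/6

Final answer: (4e^(3t) + 2e^(-3t))/6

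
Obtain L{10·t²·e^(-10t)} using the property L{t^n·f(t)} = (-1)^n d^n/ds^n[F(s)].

L{e^(-10t)} = 1/(s+10). d/ds[1/(s+10)] = -1/(s+10)². d²/ds²[1/(s+10)] = 2/(s+10)³. So L{t²·e^(-10t)} = (-1)² · 2/(s+10)³ = 2/(s+10)³. Then L{10·t²·e^(-10t)} = 10·2/(s+10)³ = 20/(s+10)³

Final answer: 20/(s+10)³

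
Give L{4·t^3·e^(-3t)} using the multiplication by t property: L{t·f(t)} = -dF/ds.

Using L{t^n·e^(at)} = n!/(s-a)^(n+1), L{t^3·e^(-3t)} = 6/(s+3)^4, so L{4·t^3·e^(-3t)} = 4·6/(s+3)^4 = 24/(s+3)^4

Final answer: 24/(s+3)^4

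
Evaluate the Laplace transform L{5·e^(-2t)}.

L{e^(at)} = 1/(s-a), so L{e^(-2t)} = 1/(s+2). Then L{5·e^(-2t)} = 5/(s+2)

Final answer: 5/(s+2)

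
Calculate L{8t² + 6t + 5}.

L{8t² + 6t + 5} = 8·2/s³ + 6/s² + 5/s = 16/s³ + 6/s² + 5/s

Final answer: 16/s³ + 6/s² + 5/s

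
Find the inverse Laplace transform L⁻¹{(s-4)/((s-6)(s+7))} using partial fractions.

Using partial fractions, f(t) = (2e^(6t) + 11e^(-7t))/13

Final answer: (2e^(6t) + 11e^(-7t))/13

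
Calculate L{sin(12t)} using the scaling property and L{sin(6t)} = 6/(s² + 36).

Using L{f(at)} = (1/a)F(s/a) with a=2: L{sin(12t)} = (1/2) · 6/((s/2)² + 36) = (1/2) · 6·4/(s² + 144) = 12/(s² + 144)

Final answer: 12/(s² + 144)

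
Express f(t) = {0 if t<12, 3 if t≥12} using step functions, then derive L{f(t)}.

f(t) = 3·u(t-12). L{u(t-12)} = e^(-12s)/s, so L{f(t)} = 3·e^(-12s)/s

Final answer: 3·e^(-12s)/s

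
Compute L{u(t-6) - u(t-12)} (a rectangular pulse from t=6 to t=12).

L{u(t-a)} = e^(-as)/s. L{u(t-6) - u(t-12)} = (e^(-6s) - e^(-12s))/s

Final answer: (e^(-6s) - e^(-12s))/s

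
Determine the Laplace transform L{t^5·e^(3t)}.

L{t^n·e^(at)} = n!/(s-a)^(n+1), so L{t^5·e^(3t)} = 120/(s-3)^6

Final answer: 120/(s-3)^6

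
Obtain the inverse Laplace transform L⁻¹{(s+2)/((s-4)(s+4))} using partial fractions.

Using partial fractions, f(t) = (6e^(4t) + 2e^(-4t))/8

Final answer: (6e^(4t) + 2e^(-4t))/8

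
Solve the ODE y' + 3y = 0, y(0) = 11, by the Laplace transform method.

L{y'} + 3L{y} = 0. sY - 11 + 3Y = 0. Y(s+3) = 11. Y = 11/(s+3)

Final answer: y(t) = 11e^(-3t)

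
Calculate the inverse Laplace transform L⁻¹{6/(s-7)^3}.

L⁻¹{n!/(s-a)^(n+1)} = t^n·e^(at) with n=2, a=7. So L⁻¹{2/(s-7)^3} = t^2·e^(7t), and L⁻¹{6/(s-7)^3} = (6/2)·t^2·e^(7t) = 3·t^2·e^(7t)

Final answer: 3·t^2·e^(7t)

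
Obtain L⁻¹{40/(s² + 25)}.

This is the form c·a/(s² + a²) with a = 5, c = 8. L⁻¹ = 8·sin(5t)

Final answer: 8·sin(5t)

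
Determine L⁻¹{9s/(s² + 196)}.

This is the form c·s/(s² + a²) with a = 14, c = 9. L⁻¹ = 9·cos(14t)

Final answer: 9·cos(14t)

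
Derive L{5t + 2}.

L{5t + 2} = 5·L{t} + 2·L{1} = 5/s² + 2/s

Final answer: 5/s² + 2/s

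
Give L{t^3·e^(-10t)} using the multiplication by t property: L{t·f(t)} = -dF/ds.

Using L{t^n·e^(at)} = n!/(s-a)^(n+1), L{t^3·e^(-10t)} = 6/(s+10)^4

Final answer: 6/(s+10)^4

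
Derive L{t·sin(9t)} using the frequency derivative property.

L{sin(9t)} = 9/(s² + 81). By L{t·f(t)} = -F'(s): -d/ds[9/(s² + 81)] = -(9)·(-2s)/(s² + 81)² = 18s/(s² + 81)²

Final answer: 18s/(s² + 81)²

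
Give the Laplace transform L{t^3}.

L{t^n} = n!/s^(n+1), so L{t^3} = 6/s^4

Final answer: 6/s^4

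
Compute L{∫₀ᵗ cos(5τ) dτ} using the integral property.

L{∫₀ᵗ f(τ)dτ} = F(s)/s with F(s) = s/(s² + 25), so the result is (s/(s² + 25))/s = 1/(s² + 25)

Final answer: 1/(s² + 25)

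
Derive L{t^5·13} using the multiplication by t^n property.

L{13} = 13/s. d^1/ds^1[1/s] = -1/s². d^2/ds^2[1/s] = 2/s^3. d^3/ds^3[1/s] = -6/s^4. d^4/ds^4[1/s] = 24/s^5. d^5/ds^5[1/s] = -120/s^6. So L{t^5} = (-1)^{5}·-120/s^6 = 120/s^6. Then L{t^5·13} = 13·120/s^6 = 1560/s^6

Final answer: 1560/s^6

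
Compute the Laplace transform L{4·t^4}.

L{t^n} = n!/s^(n+1), so L{t^4} = 24/s^5. Then L{4·t^4} = 4·24/s^5 = 96/s^5

Final answer: 96/s^5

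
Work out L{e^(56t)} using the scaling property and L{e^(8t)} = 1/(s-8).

Using L{f(at)} = (1/a)F(s/a) with a=7 and f(t) = e^(8t): L{e^(56t)} = (1/7) · 1/((s/7)-8) = (1/7) · 7/(s-56) = 1/(s-56)

Final answer: 1/(s-56)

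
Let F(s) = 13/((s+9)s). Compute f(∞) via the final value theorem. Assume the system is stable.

f(∞) = lim_{s→0} sF(s) = lim_{s→0} 13/(s+9) = 13/9

Final answer: 13/9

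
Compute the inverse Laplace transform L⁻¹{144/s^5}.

L⁻¹{n!/s^(n+1)} = t^n with n=4. So L⁻¹{24/s^5} = t^4, and L⁻¹{144/s^5} = (144/24)·t^4 = 6·t^4

Final answer: 6·t^4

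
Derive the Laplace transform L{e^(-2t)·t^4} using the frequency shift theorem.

L{e^(at)·t^n} = n!/(s-a)^(n+1), so L{e^(-2t)·t^4} = 24/(s+2)^5

Final answer: 24/(s+2)^5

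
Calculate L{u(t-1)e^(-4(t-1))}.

u(t-a)f(t-a) with f(t)=e^(-4t). L{e^(-4t)} = 1/(s+4). By time shift: e^(-s)/(s+4)

Final answer: e^(-s)/(s+4)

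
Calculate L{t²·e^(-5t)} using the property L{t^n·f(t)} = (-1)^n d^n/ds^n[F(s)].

L{e^(-5t)} = 1/(s+5). d/ds[1/(s+5)] = -1/(s+5)². d²/ds²[1/(s+5)] = 2/(s+5)³. So L{t²·e^(-5t)} = (-1)² · 2/(s+5)³ = 2/(s+5)³

Final answer: 2/(s+5)³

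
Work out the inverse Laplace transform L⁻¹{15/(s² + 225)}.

L⁻¹{15/(s² + 225)} = sin(15t)

Final answer: sin(15t)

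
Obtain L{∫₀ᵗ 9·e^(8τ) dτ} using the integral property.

L{∫₀ᵗ f(τ)dτ} = F(s)/s with F(s) = 9/(s-8), so L{∫₀ᵗ 9·e^(8τ) dτ} = 9/(s(s-8))

Final answer: 9/(s(s-8))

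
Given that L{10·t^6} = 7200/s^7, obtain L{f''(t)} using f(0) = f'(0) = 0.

L{f''(t)} = s²F(s) - sf(0) - f'(0) = s²·7200/s^7 - 0 - 0 = 7200/s^5

Final answer: 7200/s^5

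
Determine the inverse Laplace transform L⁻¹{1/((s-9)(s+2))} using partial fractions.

Decompose: A/(s-9) + B/(s+2). A = 1/11, B = -1/11. f(t) = (e^(9t) - e^(-2t))/11

Final answer: (e^(9t) - e^(-2t))/11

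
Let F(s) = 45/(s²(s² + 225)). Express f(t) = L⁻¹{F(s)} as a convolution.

45/(s²(s² + 225)) = (1/s²)·(45/(s² + 225)) = L{t}·L{3·sin(15t)}. So f(t) = t*(3·sin(15t)) = ∫₀ᵗ 3τ·sin(15(t-τ)) dτ

Final answer: ∫₀ᵗ 3τ·sin(15(t-τ)) dτ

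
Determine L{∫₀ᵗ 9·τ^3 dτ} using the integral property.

L{∫₀ᵗ f(τ)dτ} = F(s)/s with f(t) = 9t^3. F(s) = 54/s^4, so L{∫₀ᵗ 9·τ^3 dτ} = (54/s^4)/s = 54/s^5. (Check: ∫₀ᵗ 9·τ^3 dτ = 9t^4/4.)

Final answer: 54/s^5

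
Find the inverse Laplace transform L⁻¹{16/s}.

L⁻¹{c/s} = c, so L⁻¹{16/s} = 16

Final answer: 16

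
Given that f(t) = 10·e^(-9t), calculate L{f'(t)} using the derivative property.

f(0) = 10, F(s) = 10/(s+9). L{f'(t)} = s·F(s) - f(0) = 10s/(s+9) - 10 = (10s - 10(s+9))/(s+9) = -90/(s+9)

Final answer: -90/(s+9)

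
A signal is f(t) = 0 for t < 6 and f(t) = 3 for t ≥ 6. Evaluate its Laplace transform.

f(t) = 3·u(t-6). L{u(t-6)} = e^(-6s)/s, so L{f(t)} = 3·e^(-6s)/s

Final answer: 3·e^(-6s)/s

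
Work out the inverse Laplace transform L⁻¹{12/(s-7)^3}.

L⁻¹{n!/(s-a)^(n+1)} = t^n·e^(at) with n=2, a=7. So L⁻¹{2/(s-7)^3} = t^2·e^(7t), and L⁻¹{12/(s-7)^3} = (12/2)·t^2·e^(7t) = 6·t^2·e^(7t)

Final answer: 6·t^2·e^(7t)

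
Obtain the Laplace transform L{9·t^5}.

L{t^n} = n!/s^(n+1), so L{t^5} = 120/s^6. Then L{9·t^5} = 9·120/s^6 = 1080/s^6

Final answer: 1080/s^6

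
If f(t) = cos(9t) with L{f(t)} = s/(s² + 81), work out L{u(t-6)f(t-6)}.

Time shift theorem: L{u(t-a)f(t-a)} = e^(-as)F(s). Here a=6, F(s) = s/(s² + 81), so L{u(t-6)f(t-6)} = e^(-6s)·s/(s² + 81)

Final answer: e^(-6s)·s/(s² + 81)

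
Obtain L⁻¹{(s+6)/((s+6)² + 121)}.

Using frequency shift: L⁻¹{(s-a)/((s-a)² + b²)} = e^(at)cos(bt). Here a=-6, b=11

Final answer: e^(-6t)·cos(11t)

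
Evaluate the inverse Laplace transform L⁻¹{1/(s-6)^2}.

L⁻¹{n!/(s-a)^(n+1)} = t^n·e^(at) with n=1, a=6. So L⁻¹{1/(s-6)^2} = t·e^(6t)

Final answer: t·e^(6t)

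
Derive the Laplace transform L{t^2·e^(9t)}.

L{t^n·e^(at)} = n!/(s-a)^(n+1), so L{t^2·e^(9t)} = 2/(s-9)^3

Final answer: 2/(s-9)^3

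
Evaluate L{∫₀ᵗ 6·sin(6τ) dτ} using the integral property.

L{∫₀ᵗ f(τ)dτ} = F(s)/s with F(s) = 36/(s² + 36), so the result is (36/(s² + 36))/s = 36/(s(s² + 36))

Final answer: 36/(s(s² + 36))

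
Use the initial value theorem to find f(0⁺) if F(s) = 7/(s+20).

f(0⁺) = lim_{s→∞} s·7/(s+20) = lim_{s→∞} 7s/(s+20) = 7

Final answer: 7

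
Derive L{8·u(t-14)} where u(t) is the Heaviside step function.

L{u(t-a)} = e^(-as)/s. Here a=14, so L{u(t-14)} = e^(-14s)/s, and L{8·u(t-14)} = 8·e^(-14s)/s

Final answer: 8·e^(-14s)/s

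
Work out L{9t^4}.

L{t^n} = n!/s^(n+1). So L{9t^4} = 9·4!/s^5 = 216/s^5

Final answer: 216/s^5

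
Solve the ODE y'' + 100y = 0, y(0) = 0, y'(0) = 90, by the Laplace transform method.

L{y''} + 100L{y} = 0. s²Y - 0 - 90 + 100Y = 0. Y(s² + 100) = 90. Y = (90)/(s² + 100). Inverting: y(t) = 9sin(10t)

Final answer: y(t) = 9sin(10t)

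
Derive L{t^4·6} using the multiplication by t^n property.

L{6} = 6/s. d^1/ds^1[1/s] = -1/s². d^2/ds^2[1/s] = 2/s^3. d^3/ds^3[1/s] = -6/s^4. d^4/ds^4[1/s] = 24/s^5. So L{t^4} = (-1)^{4}·24/s^5 = 24/s^5. Then L{t^4·6} = 6·24/s^5 = 144/s^5

Final answer: 144/s^5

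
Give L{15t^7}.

L{t^n} = n!/s^(n+1). So L{15t^7} = 15·7!/s^8 = 75600/s^8

Final answer: 75600/s^8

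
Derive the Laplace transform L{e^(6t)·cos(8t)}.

L{e^(at)·cos(ωt)} = (s-a)/((s-a)² + ω²), so L{e^(6t)·cos(8t)} = (s-6)/((s-6)² + 64)

Final answer: (s-6)/((s-6)² + 64)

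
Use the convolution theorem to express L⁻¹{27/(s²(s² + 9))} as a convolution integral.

27/(s²(s² + 9)) = (1/s²)·(27/(s² + 9)) = L{t}·L{9·sin(3t)}. So f(t) = t*(9·sin(3t)) = ∫₀ᵗ 9τ·sin(3(t-τ)) dτ

Final answer: ∫₀ᵗ 9τ·sin(3(t-τ)) dτ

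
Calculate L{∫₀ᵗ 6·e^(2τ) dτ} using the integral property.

L{∫₀ᵗ f(τ)dτ} = F(s)/s with F(s) = 6/(s-2), so L{∫₀ᵗ 6·e^(2τ) dτ} = 6/(s(s-2))

Final answer: 6/(s(s-2))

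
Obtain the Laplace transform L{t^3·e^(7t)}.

L{t^n·e^(at)} = n!/(s-a)^(n+1), so L{t^3·e^(7t)} = 6/(s-7)^4

Final answer: 6/(s-7)^4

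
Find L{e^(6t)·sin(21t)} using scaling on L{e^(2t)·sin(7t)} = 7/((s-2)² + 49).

Scaling with a=3: L{e^(6t)·sin(21t)} = (1/3) · 7/((s/3-2)² + 49). Simplifying: 21/((s-6)² + 441)

Final answer: 21/((s-6)² + 441)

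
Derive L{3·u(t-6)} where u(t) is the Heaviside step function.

L{u(t-a)} = e^(-as)/s. Here a=6, so L{u(t-6)} = e^(-6s)/s, and L{3·u(t-6)} = 3·e^(-6s)/s

Final answer: 3·e^(-6s)/s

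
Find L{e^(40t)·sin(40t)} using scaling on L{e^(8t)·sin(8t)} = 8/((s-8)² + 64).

Scaling with a=5: L{e^(40t)·sin(40t)} = (1/5) · 8/((s/5-8)² + 64). Simplifying: 40/((s-40)² + 1600)

Final answer: 40/((s-40)² + 1600)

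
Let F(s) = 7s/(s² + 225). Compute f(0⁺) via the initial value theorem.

f(0⁺) = lim_{s→∞} s·7s/(s² + 225) = lim_{s→∞} 7s²/(s² + 225) = 7

Final answer: 7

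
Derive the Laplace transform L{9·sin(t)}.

L{sin(ωt)} = ω/(s² + ω²), so L{sin(t)} = 1/(s² + 1). Then L{9·sin(t)} = 9·1/(s² + 1) = 9/(s² + 1)

Final answer: 9/(s² + 1)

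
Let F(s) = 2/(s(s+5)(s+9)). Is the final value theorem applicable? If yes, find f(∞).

Poles of sF(s) = 2/((s+5)(s+9)) are at s = -5 and s = -9, both in the left half-plane. Theorem applies. f(∞) = lim_{s→0} sF(s) = 2/(5·9) = 2/45

Final answer: 2/45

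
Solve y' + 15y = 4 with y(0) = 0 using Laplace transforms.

sY + 15Y = 4/s. Y = 4/(s(s+15)). Partial fractions: Y = 4/15/s - 4/15/(s+15)

Final answer: y(t) = 4/15(1 - e^(-15t))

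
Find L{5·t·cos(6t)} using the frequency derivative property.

L{cos(6t)} = s/(s² + 36). Derivative: d/ds[s/(s² + 36)] = [(s² + 36) - s·2s]/(s² + 36)² = (36 - s²)/(s² + 36)². So L{t·cos(6t)} = -F'(s) = (s² - 36)/(s² + 36)². Then L{5·t·cos(6t)} = 5·(s² - 36)/(s² + 36)²

Final answer: 5·(s² - 36)/(s² + 36)²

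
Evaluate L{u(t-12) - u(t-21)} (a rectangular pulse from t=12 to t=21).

L{u(t-a)} = e^(-as)/s. L{u(t-12) - u(t-21)} = (e^(-12s) - e^(-21s))/s

Final answer: (e^(-12s) - e^(-21s))/s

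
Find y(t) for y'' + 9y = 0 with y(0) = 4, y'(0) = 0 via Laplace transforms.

L{y''} + 9L{y} = 0. s²Y - 4s - 0 + 9Y = 0. Y(s² + 9) = 4s. Y = (4s)/(s² + 9). Inverting: y(t) = 4cos(3t)

Final answer: y(t) = 4cos(3t)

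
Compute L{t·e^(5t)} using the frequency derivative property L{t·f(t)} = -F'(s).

L{e^(5t)} = 1/(s-5). By frequency derivative: L{t·e^(5t)} = -d/ds[1/(s-5)] = -(-1)/(s-5)² = 1/(s-5)²

Final answer: 1/(s-5)²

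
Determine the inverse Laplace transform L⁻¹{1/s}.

L⁻¹{c/s} = c, so L⁻¹{1/s} = 1

Final answer: 1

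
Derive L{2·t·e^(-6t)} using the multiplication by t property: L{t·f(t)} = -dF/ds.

Using L{t^n·e^(at)} = n!/(s-a)^(n+1), L{t·e^(-6t)} = 1/(s+6)^2, so L{2·t·e^(-6t)} = 2·1/(s+6)^2 = 2/(s+6)^2

Final answer: 2/(s+6)^2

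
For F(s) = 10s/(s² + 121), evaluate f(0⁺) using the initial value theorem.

f(0⁺) = lim_{s→∞} s·10s/(s² + 121) = lim_{s→∞} 10s²/(s² + 121) = 10

Final answer: 10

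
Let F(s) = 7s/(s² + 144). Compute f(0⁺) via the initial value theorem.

f(0⁺) = lim_{s→∞} s·7s/(s² + 144) = lim_{s→∞} 7s²/(s² + 144) = 7

Final answer: 7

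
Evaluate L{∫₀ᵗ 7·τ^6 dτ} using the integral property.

L{∫₀ᵗ f(τ)dτ} = F(s)/s with f(t) = 7t^6. F(s) = 5040/s^7, so L{∫₀ᵗ 7·τ^6 dτ} = (5040/s^7)/s = 5040/s^8. (Check: ∫₀ᵗ 7·τ^6 dτ = 7t^7/7.)

Final answer: 5040/s^8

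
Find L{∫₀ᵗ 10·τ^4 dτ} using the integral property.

L{∫₀ᵗ f(τ)dτ} = F(s)/s with f(t) = 10t^4. F(s) = 240/s^5, so L{∫₀ᵗ 10·τ^4 dτ} = (240/s^5)/s = 240/s^6. (Check: ∫₀ᵗ 10·τ^4 dτ = 10t^5/5.)

Final answer: 240/s^6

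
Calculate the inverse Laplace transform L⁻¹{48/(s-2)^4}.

L⁻¹{n!/(s-a)^(n+1)} = t^n·e^(at) with n=3, a=2. So L⁻¹{6/(s-2)^4} = t^3·e^(2t), and L⁻¹{48/(s-2)^4} = (48/6)·t^3·e^(2t) = 8·t^3·e^(2t)

Final answer: 8·t^3·e^(2t)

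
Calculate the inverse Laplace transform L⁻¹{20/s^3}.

L⁻¹{n!/s^(n+1)} = t^n with n=2. So L⁻¹{2/s^3} = t^2, and L⁻¹{20/s^3} = (20/2)·t^2 = 10·t^2

Final answer: 10·t^2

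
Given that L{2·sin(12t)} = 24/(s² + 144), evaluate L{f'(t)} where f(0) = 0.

L{f'(t)} = s·F(s) - f(0) = s·24/(s² + 144) - 0 = 24s/(s² + 144)

Final answer: 24s/(s² + 144)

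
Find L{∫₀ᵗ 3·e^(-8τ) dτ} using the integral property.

L{∫₀ᵗ f(τ)dτ} = F(s)/s with F(s) = 3/(s+8), so L{∫₀ᵗ 3·e^(-8τ) dτ} = 3/(s(s+8))

Final answer: 3/(s(s+8))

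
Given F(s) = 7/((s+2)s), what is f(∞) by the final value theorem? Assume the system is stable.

f(∞) = lim_{s→0} sF(s) = lim_{s→0} 7/(s+2) = 7/2

Final answer: 7/2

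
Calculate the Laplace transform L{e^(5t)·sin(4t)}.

L{e^(at)·sin(ωt)} = ω/((s-a)² + ω²), so L{e^(5t)·sin(4t)} = 4/((s-5)² + 16)

Final answer: 4/((s-5)² + 16)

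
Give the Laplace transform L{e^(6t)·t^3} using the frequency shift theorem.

L{e^(at)·t^n} = n!/(s-a)^(n+1), so L{e^(6t)·t^3} = 6/(s-6)^4

Final answer: 6/(s-6)^4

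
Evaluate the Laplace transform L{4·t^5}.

L{t^n} = n!/s^(n+1), so L{t^5} = 120/s^6. Then L{4·t^5} = 4·120/s^6 = 480/s^6

Final answer: 480/s^6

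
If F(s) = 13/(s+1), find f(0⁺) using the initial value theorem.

f(0⁺) = lim_{s→∞} s·13/(s+1) = lim_{s→∞} 13s/(s+1) = 13

Final answer: 13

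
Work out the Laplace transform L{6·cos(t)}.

L{cos(ωt)} = s/(s² + ω²), so L{cos(t)} = s/(s² + 1). Then L{6·cos(t)} = 6·s/(s² + 1) = 6s/(s² + 1)

Final answer: 6s/(s² + 1)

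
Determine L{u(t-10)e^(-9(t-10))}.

u(t-a)f(t-a) with f(t)=e^(-9t). L{e^(-9t)} = 1/(s+9). By time shift: e^(-10s)/(s+9)

Final answer: e^(-10s)/(s+9)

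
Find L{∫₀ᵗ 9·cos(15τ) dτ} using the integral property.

L{∫₀ᵗ f(τ)dτ} = F(s)/s with F(s) = 9s/(s² + 225), so the result is (9s/(s² + 225))/s = 9/(s² + 225)

Final answer: 9/(s² + 225)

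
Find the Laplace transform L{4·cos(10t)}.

L{cos(ωt)} = s/(s² + ω²), so L{cos(10t)} = s/(s² + 100). Then L{4·cos(10t)} = 4·s/(s² + 100) = 4s/(s² + 100)

Final answer: 4s/(s² + 100)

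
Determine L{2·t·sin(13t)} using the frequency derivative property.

L{sin(13t)} = 13/(s² + 169). By L{t·f(t)} = -F'(s): -d/ds[13/(s² + 169)] = -(13)·(-2s)/(s² + 169)² = 26s/(s² + 169)². Then L{2·t·sin(13t)} = 2·26s/(s² + 169)² = 52s/(s² + 169)²

Final answer: 52s/(s² + 169)²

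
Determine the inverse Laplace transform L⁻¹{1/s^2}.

L⁻¹{n!/s^(n+1)} = t^n with n=1. So L⁻¹{1/s^2} = t

Final answer: t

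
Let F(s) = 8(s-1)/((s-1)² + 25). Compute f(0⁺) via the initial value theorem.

f(0⁺) = lim_{s→∞} sF(s) = lim_{s→∞} 8s(s-1)/((s-1)² + 25) = 8

Final answer: 8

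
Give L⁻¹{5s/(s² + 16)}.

This is the form c·s/(s² + a²) with a = 4, c = 5. L⁻¹ = 5·cos(4t)

Final answer: 5·cos(4t)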